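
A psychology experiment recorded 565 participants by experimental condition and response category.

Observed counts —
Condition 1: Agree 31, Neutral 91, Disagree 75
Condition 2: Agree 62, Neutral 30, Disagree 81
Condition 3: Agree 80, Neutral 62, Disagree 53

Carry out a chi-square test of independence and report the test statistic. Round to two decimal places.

Row totals: 197, 173, 195. Column totals: 173, 183, 209. Grand total N = 565.
Expected counts (row total × column total / N):
  Condition 1, Agree: 197×173/565 = 60.320
  Condition 1, Neutral: 197×183/565 = 63.807
  Condition 1, Disagree: 197×209/565 = 72.873
  Condition 2, Agree: 173×173/565 = 52.972
  Condition 2, Neutral: 173×183/565 = 56.034
  Condition 2, Disagree: 173×209/565 = 63.995
  Condition 3, Agree: 195×173/565 = 59.708
  Condition 3, Neutral: 195×183/565 = 63.159
  Condition 3, Disagree: 195×209/565 = 72.133
Contributions (O − E)²/E:
  (31 − 60.320)²/60.320 = 14.2517
  (91 − 63.807)²/63.807 = 11.5890
  (75 − 72.873)²/72.873 = 0.0621
  (62 − 52.972)²/52.972 = 1.5386
  (30 − 56.034)²/56.034 = 12.0957
  (81 − 63.995)²/63.995 = 4.5186
  (80 − 59.708)²/59.708 = 6.8963
  (62 − 63.159)²/63.159 = 0.0213
  (53 − 72.133)²/72.133 = 5.0750
χ² = 14.2517 + 11.5890 + 0.0621 + 1.5386 + 12.0957 + 4.5186 + 6.8963 + 0.0213 + 5.0750 = 56.05

56.05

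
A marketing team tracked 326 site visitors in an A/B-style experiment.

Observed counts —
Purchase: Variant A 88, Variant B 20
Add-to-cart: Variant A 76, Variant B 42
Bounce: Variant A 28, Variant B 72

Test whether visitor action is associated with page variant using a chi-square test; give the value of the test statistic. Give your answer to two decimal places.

Row totals: 108, 118, 100. Column totals: 192, 134. Grand total N = 326.
Expected counts (row total × column total / N):
  Purchase, Variant A: 108×192/326 = 63.607
  Purchase, Variant B: 108×134/326 = 44.393
  Add-to-cart, Variant A: 118×192/326 = 69.497
  Add-to-cart, Variant B: 118×134/326 = 48.503
  Bounce, Variant A: 100×192/326 = 58.896
  Bounce, Variant B: 100×134/326 = 41.104
Contributions (O − E)²/E:
  (88 − 63.607)²/63.607 = 9.3546
  (20 − 44.393)²/44.393 = 13.4034
  (76 − 69.497)²/69.497 = 0.6085
  (42 − 48.503)²/48.503 = 0.8719
  (28 − 58.896)²/58.896 = 16.2076
  (72 − 41.104)²/41.104 = 23.2231
χ² = 9.3546 + 13.4034 + 0.6085 + 0.8719 + 16.2076 + 23.2231 = 63.67

63.67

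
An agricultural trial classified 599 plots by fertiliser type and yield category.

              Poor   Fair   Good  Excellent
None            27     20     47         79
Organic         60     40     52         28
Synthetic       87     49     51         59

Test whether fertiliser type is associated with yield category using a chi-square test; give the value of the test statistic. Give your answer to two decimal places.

55.62

Row totals: 173, 180, 246. Column totals: 174, 109, 150, 166. Grand total N = 599.
Expected counts (row total × column total / N):
  None, Poor: 173×174/599 = 50.254
  None, Fair: 173×109/599 = 31.481
  None, Good: 173×150/599 = 43.322
  None, Excellent: 173×166/599 = 47.943
  Organic, Poor: 180×174/599 = 52.287
  Organic, Fair: 180×109/599 = 32.755
  Organic, Good: 180×150/599 = 45.075
  Organic, Excellent: 180×166/599 = 49.883
  Synthetic, Poor: 246×174/599 = 71.459
  Synthetic, Fair: 246×109/599 = 44.765
  Synthetic, Good: 246×150/599 = 61.603
  Synthetic, Excellent: 246×166/599 = 68.174
Contributions (O − E)²/E:
  (27 − 50.254)²/50.254 = 10.7603
  (20 − 31.481)²/31.481 = 4.1871
  (47 − 43.322)²/43.322 = 0.3123
  (79 − 47.943)²/47.943 = 20.1184
  (60 − 52.287)²/52.287 = 1.1378
  (40 − 32.755)²/32.755 = 1.6025
  (52 − 45.075)²/45.075 = 1.0639
  (28 − 49.883)²/49.883 = 9.5998
  (87 − 71.459)²/71.459 = 3.3799
  (49 − 44.765)²/44.765 = 0.4007
  (51 − 61.603)²/61.603 = 1.8250
  (59 − 68.174)²/68.174 = 1.2345
χ² = 10.7603 + 4.1871 + 0.3123 + 20.1184 + 1.1378 + 1.6025 + 1.0639 + 9.5998 + 3.3799 + 0.4007 + 1.8250 + 1.2345 = 55.62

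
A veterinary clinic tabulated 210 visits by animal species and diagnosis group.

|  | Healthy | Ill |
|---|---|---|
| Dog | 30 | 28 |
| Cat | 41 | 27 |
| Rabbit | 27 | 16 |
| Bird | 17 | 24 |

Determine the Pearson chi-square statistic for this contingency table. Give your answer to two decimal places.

5.10

Row totals: 58, 68, 43, 41. Column totals: 115, 95. Grand total N = 210.
Expected counts (row total × column total / N):
  Dog, Healthy: 58×115/210 = 31.762
  Dog, Ill: 58×95/210 = 26.238
  Cat, Healthy: 68×115/210 = 37.238
  Cat, Ill: 68×95/210 = 30.762
  Rabbit, Healthy: 43×115/210 = 23.548
  Rabbit, Ill: 43×95/210 = 19.452
  Bird, Healthy: 41×115/210 = 22.452
  Bird, Ill: 41×95/210 = 18.548
Contributions (O − E)²/E:
  (30 − 31.762)²/31.762 = 0.0977
  (28 − 26.238)²/26.238 = 0.1183
  (41 − 37.238)²/37.238 = 0.3801
  (27 − 30.762)²/30.762 = 0.4601
  (27 − 23.548)²/23.548 = 0.5060
  (16 − 19.452)²/19.452 = 0.6126
  (17 − 22.452)²/22.452 = 1.3239
  (24 − 18.548)²/18.548 = 1.6026
χ² = 0.0977 + 0.1183 + 0.3801 + 0.4601 + 0.5060 + 0.6126 + 1.3239 + 1.6026 = 5.10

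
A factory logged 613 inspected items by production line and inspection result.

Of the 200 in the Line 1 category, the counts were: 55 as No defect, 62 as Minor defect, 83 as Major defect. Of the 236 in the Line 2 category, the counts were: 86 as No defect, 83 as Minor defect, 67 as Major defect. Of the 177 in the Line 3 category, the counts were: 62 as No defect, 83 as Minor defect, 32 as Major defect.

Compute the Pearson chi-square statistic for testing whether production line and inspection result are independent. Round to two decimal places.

Row totals: 200, 236, 177. Column totals: 203, 228, 182. Grand total N = 613.
Expected counts (row total × column total / N):
  Line 1, No defect: 200×203/613 = 66.232
  Line 1, Minor defect: 200×228/613 = 74.388
  Line 1, Major defect: 200×182/613 = 59.380
  Line 2, No defect: 236×203/613 = 78.153
  Line 2, Minor defect: 236×228/613 = 87.778
  Line 2, Major defect: 236×182/613 = 70.069
  Line 3, No defect: 177×203/613 = 58.615
  Line 3, Minor defect: 177×228/613 = 65.834
  Line 3, Major defect: 177×182/613 = 52.551
Contributions (O − E)²/E:
  (55 − 66.232)²/66.232 = 1.9048
  (62 − 74.388)²/74.388 = 2.0630
  (83 − 59.380)²/59.380 = 9.3955
  (86 − 78.153)²/78.153 = 0.7879
  (83 − 87.778)²/87.778 = 0.2601
  (67 − 70.069)²/70.069 = 0.1344
  (62 − 58.615)²/58.615 = 0.1955
  (83 − 65.834)²/65.834 = 4.4760
  (32 − 52.551)²/52.551 = 8.0368
χ² = 1.9048 + 2.0630 + 9.3955 + 0.7879 + 0.2601 + 0.1344 + 0.1955 + 4.4760 + 8.0368 = 27.25

27.25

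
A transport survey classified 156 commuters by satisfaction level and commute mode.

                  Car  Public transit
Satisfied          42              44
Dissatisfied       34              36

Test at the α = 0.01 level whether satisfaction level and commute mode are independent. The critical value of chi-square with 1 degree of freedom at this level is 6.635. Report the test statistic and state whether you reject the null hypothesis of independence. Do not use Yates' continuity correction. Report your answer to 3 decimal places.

0.001; fail to reject H₀

Row totals: 86, 70. Column totals: 76, 80. Grand total N = 156.
Expected counts (row total × column total / N):
  Satisfied, Car: 86×76/156 = 41.8974
  Satisfied, Public transit: 86×80/156 = 44.1026
  Dissatisfied, Car: 70×76/156 = 34.1026
  Dissatisfied, Public transit: 70×80/156 = 35.8974
Contributions (O − E)²/E:
  (42 − 41.8974)²/41.8974 = 0.0003
  (44 − 44.1026)²/44.1026 = 0.0002
  (34 − 34.1026)²/34.1026 = 0.0003
  (36 − 35.8974)²/35.8974 = 0.0003
χ² = 0.0003 + 0.0002 + 0.0003 + 0.0003 = 0.001
df = (2−1)(2−1) = 1. Since 0.001 < 6.635, fail to reject the null hypothesis of independence at α = 0.01.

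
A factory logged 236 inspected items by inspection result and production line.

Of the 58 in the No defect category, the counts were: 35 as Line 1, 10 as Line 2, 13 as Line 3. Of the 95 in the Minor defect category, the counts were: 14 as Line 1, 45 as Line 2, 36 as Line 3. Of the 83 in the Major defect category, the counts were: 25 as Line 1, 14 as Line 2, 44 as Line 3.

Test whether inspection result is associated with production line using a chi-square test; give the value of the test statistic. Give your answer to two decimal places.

Row totals: 58, 95, 83. Column totals: 74, 69, 93. Grand total N = 236.
Expected counts (row total × column total / N):
  No defect, Line 1: 58×74/236 = 18.1864
  No defect, Line 2: 58×69/236 = 16.9576
  No defect, Line 3: 58×93/236 = 22.8559
  Minor defect, Line 1: 95×74/236 = 29.7881
  Minor defect, Line 2: 95×69/236 = 27.7754
  Minor defect, Line 3: 95×93/236 = 37.4364
  Major defect, Line 1: 83×74/236 = 26.0254
  Major defect, Line 2: 83×69/236 = 24.2669
  Major defect, Line 3: 83×93/236 = 32.7076
Contributions (O − E)²/E:
  (35 − 18.1864)²/18.1864 = 15.5444
  (10 − 16.9576)²/16.9576 = 2.8547
  (13 − 22.8559)²/22.8559 = 4.2501
  (14 − 29.7881)²/29.7881 = 8.3679
  (45 − 27.7754)²/27.7754 = 10.6816
  (36 − 37.4364)²/37.4364 = 0.0551
  (25 − 26.0254)²/26.0254 = 0.0404
  (14 − 24.2669)²/24.2669 = 4.3437
  (44 − 32.7076)²/32.7076 = 3.8987
χ² = 15.5444 + 2.8547 + 4.2501 + 8.3679 + 10.6816 + 0.0551 + 0.0404 + 4.3437 + 3.8987 = 50.04

50.04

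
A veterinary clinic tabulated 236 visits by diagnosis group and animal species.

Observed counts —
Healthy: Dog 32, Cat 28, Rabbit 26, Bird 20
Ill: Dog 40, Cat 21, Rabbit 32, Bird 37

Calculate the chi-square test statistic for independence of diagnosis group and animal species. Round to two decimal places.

Row totals: 106, 130. Column totals: 72, 49, 58, 57. Grand total N = 236.
Expected counts (row total × column total / N):
  Healthy, Dog: 106×72/236 = 32.339
  Healthy, Cat: 106×49/236 = 22.008
  Healthy, Rabbit: 106×58/236 = 26.051
  Healthy, Bird: 106×57/236 = 25.602
  Ill, Dog: 130×72/236 = 39.661
  Ill, Cat: 130×49/236 = 26.992
  Ill, Rabbit: 130×58/236 = 31.949
  Ill, Bird: 130×57/236 = 31.398
Contributions (O − E)²/E:
  (32 − 32.339)²/32.339 = 0.0036
  (28 − 22.008)²/22.008 = 1.6314
  (26 − 26.051)²/26.051 = 0.0001
  (20 − 25.602)²/25.602 = 1.2258
  (40 − 39.661)²/39.661 = 0.0029
  (21 − 26.992)²/26.992 = 1.3302
  (32 − 31.949)²/31.949 = 0.0001
  (37 − 31.398)²/31.398 = 0.9995
χ² = 0.0036 + 1.6314 + 0.0001 + 1.2258 + 0.0029 + 1.3302 + 0.0001 + 0.9995 = 5.19

5.19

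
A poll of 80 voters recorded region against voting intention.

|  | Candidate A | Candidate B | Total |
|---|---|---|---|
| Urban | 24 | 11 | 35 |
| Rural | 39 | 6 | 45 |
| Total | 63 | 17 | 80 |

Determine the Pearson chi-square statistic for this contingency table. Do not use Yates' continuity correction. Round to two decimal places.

3.85

Grand total N = 80.
Expected counts (row total × column total / N):
  Urban, Candidate A: 35×63/80 = 27.562
  Urban, Candidate B: 35×17/80 = 7.438
  Rural, Candidate A: 45×63/80 = 35.438
  Rural, Candidate B: 45×17/80 = 9.562
Contributions (O − E)²/E:
  (24 − 27.562)²/27.562 = 0.4603
  (11 − 7.438)²/7.438 = 1.7058
  (39 − 35.438)²/35.438 = 0.3580
  (6 − 9.562)²/9.562 = 1.3269
χ² = 0.4603 + 1.7058 + 0.3580 + 1.3269 = 3.85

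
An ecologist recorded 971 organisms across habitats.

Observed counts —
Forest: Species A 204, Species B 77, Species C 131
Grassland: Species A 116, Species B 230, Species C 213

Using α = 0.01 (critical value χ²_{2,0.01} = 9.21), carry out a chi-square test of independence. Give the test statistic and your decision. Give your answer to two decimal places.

Row totals: 412, 559. Column totals: 320, 307, 344. Grand total N = 971.
Expected counts (row total × column total / N):
  Forest, Species A: 412×320/971 = 135.778
  Forest, Species B: 412×307/971 = 130.262
  Forest, Species C: 412×344/971 = 145.961
  Grassland, Species A: 559×320/971 = 184.222
  Grassland, Species B: 559×307/971 = 176.738
  Grassland, Species C: 559×344/971 = 198.039
Contributions (O − E)²/E:
  (204 − 135.778)²/135.778 = 34.2783
  (77 − 130.262)²/130.262 = 21.7780
  (131 − 145.961)²/145.961 = 1.5335
  (116 − 184.222)²/184.222 = 25.2643
  (230 − 176.738)²/176.738 = 16.0511
  (213 − 198.039)²/198.039 = 1.1302
χ² = 34.2783 + 21.7780 + 1.5335 + 25.2643 + 16.0511 + 1.1302 = 100.04
df = (2−1)(3−1) = 2. Since 100.04 > 9.21, reject the null hypothesis of independence at α = 0.01.

100.04; reject H₀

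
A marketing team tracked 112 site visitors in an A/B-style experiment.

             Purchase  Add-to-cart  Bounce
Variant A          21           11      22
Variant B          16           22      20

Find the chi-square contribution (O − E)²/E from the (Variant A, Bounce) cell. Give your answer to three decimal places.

0.151

Row total (Variant A) = 54; column total (Bounce) = 42; N = 112.
Expected count E = 54 × 42 / 112 = 20.2500.
Contribution = (O − E)²/E = (22 − 20.2500)² / 20.2500 = 0.151.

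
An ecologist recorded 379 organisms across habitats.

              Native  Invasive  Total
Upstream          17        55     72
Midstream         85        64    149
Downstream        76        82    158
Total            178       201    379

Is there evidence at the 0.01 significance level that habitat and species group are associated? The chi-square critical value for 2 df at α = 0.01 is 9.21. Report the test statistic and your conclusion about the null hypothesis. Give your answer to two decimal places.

Grand total N = 379.
Expected counts (row total × column total / N):
  Upstream, Native: 72×178/379 = 33.815
  Upstream, Invasive: 72×201/379 = 38.185
  Midstream, Native: 149×178/379 = 69.979
  Midstream, Invasive: 149×201/379 = 79.021
  Downstream, Native: 158×178/379 = 74.206
  Downstream, Invasive: 158×201/379 = 83.794
Contributions (O − E)²/E:
  (17 − 33.815)²/33.815 = 8.3615
  (55 − 38.185)²/38.185 = 7.4046
  (85 − 69.979)²/69.979 = 3.2243
  (64 − 79.021)²/79.021 = 2.8553
  (76 − 74.206)²/74.206 = 0.0434
  (82 − 83.794)²/83.794 = 0.0384
χ² = 8.3615 + 7.4046 + 3.2243 + 2.8553 + 0.0434 + 0.0384 = 21.93
df = (3−1)(2−1) = 2. Since 21.93 > 9.21, reject the null hypothesis of independence at α = 0.01.

21.93; reject H₀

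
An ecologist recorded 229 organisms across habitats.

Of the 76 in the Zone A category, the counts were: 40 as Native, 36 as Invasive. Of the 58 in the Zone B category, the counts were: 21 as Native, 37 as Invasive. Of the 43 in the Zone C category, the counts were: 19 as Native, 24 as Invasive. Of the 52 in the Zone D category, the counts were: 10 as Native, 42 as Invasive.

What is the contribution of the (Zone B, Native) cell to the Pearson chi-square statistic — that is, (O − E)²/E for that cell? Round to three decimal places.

0.141

Row total (Zone B) = 58; column total (Native) = 90; N = 229.
Expected count E = 58 × 90 / 229 = 22.79476.
Contribution = (O − E)²/E = (21 − 22.79476)² / 22.79476 = 0.141.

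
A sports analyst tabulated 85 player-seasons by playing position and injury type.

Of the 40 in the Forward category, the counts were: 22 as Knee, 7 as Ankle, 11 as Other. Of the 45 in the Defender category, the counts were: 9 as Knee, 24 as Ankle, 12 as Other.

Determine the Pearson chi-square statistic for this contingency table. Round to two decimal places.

Row totals: 40, 45. Column totals: 31, 31, 23. Grand total N = 85.
Expected counts (row total × column total / N):
  Forward, Knee: 40×31/85 = 14.588
  Forward, Ankle: 40×31/85 = 14.588
  Forward, Other: 40×23/85 = 10.824
  Defender, Knee: 45×31/85 = 16.412
  Defender, Ankle: 45×31/85 = 16.412
  Defender, Other: 45×23/85 = 12.176
Contributions (O − E)²/E:
  (22 − 14.588)²/14.588 = 3.7660
  (7 − 14.588)²/14.588 = 3.9469
  (11 − 10.824)²/10.824 = 0.0029
  (9 − 16.412)²/16.412 = 3.3474
  (24 − 16.412)²/16.412 = 3.5083
  (12 − 12.176)²/12.176 = 0.0025
χ² = 3.7660 + 3.9469 + 0.0029 + 3.3474 + 3.5083 + 0.0025 = 14.57

14.57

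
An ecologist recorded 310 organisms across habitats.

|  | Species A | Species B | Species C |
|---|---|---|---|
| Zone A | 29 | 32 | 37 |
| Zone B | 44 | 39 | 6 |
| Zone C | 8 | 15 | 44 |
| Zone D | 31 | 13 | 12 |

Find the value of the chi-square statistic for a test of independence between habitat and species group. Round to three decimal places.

Row totals: 98, 89, 67, 56. Column totals: 112, 99, 99. Grand total N = 310.
Expected counts (row total × column total / N):
  Zone A, Species A: 98×112/310 = 35.4065
  Zone A, Species B: 98×99/310 = 31.2968
  Zone A, Species C: 98×99/310 = 31.2968
  Zone B, Species A: 89×112/310 = 32.1548
  Zone B, Species B: 89×99/310 = 28.4226
  Zone B, Species C: 89×99/310 = 28.4226
  Zone C, Species A: 67×112/310 = 24.2065
  Zone C, Species B: 67×99/310 = 21.3968
  Zone C, Species C: 67×99/310 = 21.3968
  Zone D, Species A: 56×112/310 = 20.2323
  Zone D, Species B: 56×99/310 = 17.8839
  Zone D, Species C: 56×99/310 = 17.8839
Contributions (O − E)²/E:
  (29 − 35.4065)²/35.4065 = 1.1592
  (32 − 31.2968)²/31.2968 = 0.0158
  (37 − 31.2968)²/31.2968 = 1.0393
  (44 − 32.1548)²/32.1548 = 4.3635
  (39 − 28.4226)²/28.4226 = 3.9364
  (6 − 28.4226)²/28.4226 = 17.6892
  (8 − 24.2065)²/24.2065 = 10.8504
  (15 − 21.3968)²/21.3968 = 1.9124
  (44 − 21.3968)²/21.3968 = 23.8776
  (31 − 20.2323)²/20.2323 = 5.7306
  (13 − 17.8839)²/17.8839 = 1.3337
  (12 − 17.8839)²/17.8839 = 1.9358
χ² = 1.1592 + 0.0158 + 1.0393 + 4.3635 + 3.9364 + 17.6892 + 10.8504 + 1.9124 + 23.8776 + 5.7306 + 1.3337 + 1.9358 = 73.844

73.844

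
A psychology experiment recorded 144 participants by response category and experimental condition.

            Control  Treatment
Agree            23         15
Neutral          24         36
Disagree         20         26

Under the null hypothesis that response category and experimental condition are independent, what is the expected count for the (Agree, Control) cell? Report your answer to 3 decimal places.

Row total (Agree) = 38; column total (Control) = 67; grand total N = 144.
Expected count = (row total × column total) / N = 38 × 67 / 144 = 17.681.

17.681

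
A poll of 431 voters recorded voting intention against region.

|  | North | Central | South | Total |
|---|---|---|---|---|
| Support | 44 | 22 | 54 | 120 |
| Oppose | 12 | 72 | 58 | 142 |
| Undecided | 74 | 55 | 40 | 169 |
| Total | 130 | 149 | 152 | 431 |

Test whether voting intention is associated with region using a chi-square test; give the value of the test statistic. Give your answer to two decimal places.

65.24

Grand total N = 431.
Expected counts (row total × column total / N):
  Support, North: 120×130/431 = 36.195
  Support, Central: 120×149/431 = 41.485
  Support, South: 120×152/431 = 42.320
  Oppose, North: 142×130/431 = 42.831
  Oppose, Central: 142×149/431 = 49.090
  Oppose, South: 142×152/431 = 50.079
  Undecided, North: 169×130/431 = 50.974
  Undecided, Central: 169×149/431 = 58.425
  Undecided, South: 169×152/431 = 59.601
Contributions (O − E)²/E:
  (44 − 36.195)²/36.195 = 1.6831
  (22 − 41.485)²/41.485 = 9.1519
  (54 − 42.320)²/42.320 = 3.2236
  (12 − 42.831)²/42.831 = 22.1931
  (72 − 49.090)²/49.090 = 10.6920
  (58 − 50.079)²/50.079 = 1.2529
  (74 − 50.974)²/50.974 = 10.4013
  (55 − 58.425)²/58.425 = 0.2008
  (40 − 59.601)²/59.601 = 6.4462
χ² = 1.6831 + 9.1519 + 3.2236 + 22.1931 + 10.6920 + 1.2529 + 10.4013 + 0.2008 + 6.4462 = 65.24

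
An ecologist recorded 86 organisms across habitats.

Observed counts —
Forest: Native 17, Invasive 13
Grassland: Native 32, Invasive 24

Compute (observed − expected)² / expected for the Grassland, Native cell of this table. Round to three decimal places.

Row total (Grassland) = 56; column total (Native) = 49; N = 86.
Expected count E = 56 × 49 / 86 = 31.9070.
Contribution = (O − E)²/E = (32 − 31.9070)² / 31.9070 = 0.000.

0.000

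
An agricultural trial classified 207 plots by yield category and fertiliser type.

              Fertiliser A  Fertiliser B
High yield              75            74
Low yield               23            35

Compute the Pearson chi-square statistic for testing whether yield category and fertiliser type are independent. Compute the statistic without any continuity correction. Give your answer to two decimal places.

1.91

Row totals: 149, 58. Column totals: 98, 109. Grand total N = 207.
Expected counts (row total × column total / N):
  High yield, Fertiliser A: 149×98/207 = 70.541
  High yield, Fertiliser B: 149×109/207 = 78.459
  Low yield, Fertiliser A: 58×98/207 = 27.459
  Low yield, Fertiliser B: 58×109/207 = 30.541
Contributions (O − E)²/E:
  (75 − 70.541)²/70.541 = 0.2819
  (74 − 78.459)²/78.459 = 0.2534
  (23 − 27.459)²/27.459 = 0.7241
  (35 − 30.541)²/30.541 = 0.6510
χ² = 0.2819 + 0.2534 + 0.7241 + 0.6510 = 1.91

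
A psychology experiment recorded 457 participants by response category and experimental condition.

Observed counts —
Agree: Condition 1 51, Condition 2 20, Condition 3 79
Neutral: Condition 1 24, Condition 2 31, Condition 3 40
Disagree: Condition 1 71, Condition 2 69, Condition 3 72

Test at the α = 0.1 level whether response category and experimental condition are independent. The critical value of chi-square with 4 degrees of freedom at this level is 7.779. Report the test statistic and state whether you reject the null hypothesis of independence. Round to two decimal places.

Row totals: 150, 95, 212. Column totals: 146, 120, 191. Grand total N = 457.
Expected counts (row total × column total / N):
  Agree, Condition 1: 150×146/457 = 47.921
  Agree, Condition 2: 150×120/457 = 39.387
  Agree, Condition 3: 150×191/457 = 62.691
  Neutral, Condition 1: 95×146/457 = 30.350
  Neutral, Condition 2: 95×120/457 = 24.945
  Neutral, Condition 3: 95×191/457 = 39.705
  Disagree, Condition 1: 212×146/457 = 67.729
  Disagree, Condition 2: 212×120/457 = 55.667
  Disagree, Condition 3: 212×191/457 = 88.604
Contributions (O − E)²/E:
  (51 − 47.921)²/47.921 = 0.1978
  (20 − 39.387)²/39.387 = 9.5426
  (79 − 62.691)²/62.691 = 4.2428
  (24 − 30.350)²/30.350 = 1.3286
  (31 − 24.945)²/24.945 = 1.4698
  (40 − 39.705)²/39.705 = 0.0022
  (71 − 67.729)²/67.729 = 0.1580
  (69 − 55.667)²/55.667 = 3.1934
  (72 − 88.604)²/88.604 = 3.1115
χ² = 0.1978 + 9.5426 + 4.2428 + 1.3286 + 1.4698 + 0.0022 + 0.1580 + 3.1934 + 3.1115 = 23.25
df = (3−1)(3−1) = 4. Since 23.25 > 7.779, reject the null hypothesis of independence at α = 0.1.

23.25; reject H₀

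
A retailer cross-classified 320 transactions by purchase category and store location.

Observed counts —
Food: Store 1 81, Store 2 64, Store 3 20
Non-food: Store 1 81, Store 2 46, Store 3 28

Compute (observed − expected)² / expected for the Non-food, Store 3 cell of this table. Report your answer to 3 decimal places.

0.970

Row total (Non-food) = 155; column total (Store 3) = 48; N = 320.
Expected count E = 155 × 48 / 320 = 23.2500.
Contribution = (O − E)²/E = (28 − 23.2500)² / 23.2500 = 0.970.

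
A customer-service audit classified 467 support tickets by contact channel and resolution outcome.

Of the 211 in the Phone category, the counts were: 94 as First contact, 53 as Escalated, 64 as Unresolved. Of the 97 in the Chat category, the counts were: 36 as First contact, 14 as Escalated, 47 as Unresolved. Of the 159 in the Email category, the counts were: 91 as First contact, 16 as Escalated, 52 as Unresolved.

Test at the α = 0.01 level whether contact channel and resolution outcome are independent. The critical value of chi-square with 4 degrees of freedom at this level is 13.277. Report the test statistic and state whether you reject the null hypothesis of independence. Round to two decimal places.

24.70; reject H₀

Row totals: 211, 97, 159. Column totals: 221, 83, 163. Grand total N = 467.
Expected counts (row total × column total / N):
  Phone, First contact: 211×221/467 = 99.852
  Phone, Escalated: 211×83/467 = 37.501
  Phone, Unresolved: 211×163/467 = 73.647
  Chat, First contact: 97×221/467 = 45.904
  Chat, Escalated: 97×83/467 = 17.240
  Chat, Unresolved: 97×163/467 = 33.857
  Email, First contact: 159×221/467 = 75.244
  Email, Escalated: 159×83/467 = 28.259
  Email, Unresolved: 159×163/467 = 55.497
Contributions (O − E)²/E:
  (94 − 99.852)²/99.852 = 0.3430
  (53 − 37.501)²/37.501 = 6.4057
  (64 − 73.647)²/73.647 = 1.2637
  (36 − 45.904)²/45.904 = 2.1368
  (14 − 17.240)²/17.240 = 0.6089
  (47 − 33.857)²/33.857 = 5.1020
  (91 − 75.244)²/75.244 = 3.2993
  (16 − 28.259)²/28.259 = 5.3181
  (52 − 55.497)²/55.497 = 0.2204
χ² = 0.3430 + 6.4057 + 1.2637 + 2.1368 + 0.6089 + 5.1020 + 3.2993 + 5.3181 + 0.2204 = 24.70
df = (3−1)(3−1) = 4. Since 24.70 > 13.277, reject the null hypothesis of independence at α = 0.01.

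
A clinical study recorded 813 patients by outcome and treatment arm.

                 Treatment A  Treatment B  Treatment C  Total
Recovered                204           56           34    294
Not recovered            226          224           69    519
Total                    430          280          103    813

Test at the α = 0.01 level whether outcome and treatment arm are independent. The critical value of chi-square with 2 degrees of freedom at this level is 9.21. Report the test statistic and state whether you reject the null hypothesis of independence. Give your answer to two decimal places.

Grand total N = 813.
Expected counts (row total × column total / N):
  Recovered, Treatment A: 294×430/813 = 155.498
  Recovered, Treatment B: 294×280/813 = 101.255
  Recovered, Treatment C: 294×103/813 = 37.247
  Not recovered, Treatment A: 519×430/813 = 274.502
  Not recovered, Treatment B: 519×280/813 = 178.745
  Not recovered, Treatment C: 519×103/813 = 65.753
Contributions (O − E)²/E:
  (204 − 155.498)²/155.498 = 15.1285
  (56 − 101.255)²/101.255 = 20.2263
  (34 − 37.247)²/37.247 = 0.2831
  (226 − 274.502)²/274.502 = 8.5699
  (224 − 178.745)²/178.745 = 11.4577
  (69 − 65.753)²/65.753 = 0.1603
χ² = 15.1285 + 20.2263 + 0.2831 + 8.5699 + 11.4577 + 0.1603 = 55.83
df = (2−1)(3−1) = 2. Since 55.83 > 9.21, reject the null hypothesis of independence at α = 0.01.

55.83; reject H₀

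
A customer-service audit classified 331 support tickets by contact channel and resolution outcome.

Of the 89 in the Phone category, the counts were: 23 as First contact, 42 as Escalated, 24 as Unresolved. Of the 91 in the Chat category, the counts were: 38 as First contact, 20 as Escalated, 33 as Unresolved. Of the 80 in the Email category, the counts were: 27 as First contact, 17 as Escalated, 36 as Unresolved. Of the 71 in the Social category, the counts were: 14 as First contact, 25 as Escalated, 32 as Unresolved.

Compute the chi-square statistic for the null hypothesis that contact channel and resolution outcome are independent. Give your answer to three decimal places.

24.812

Row totals: 89, 91, 80, 71. Column totals: 102, 104, 125. Grand total N = 331.
Expected counts (row total × column total / N):
  Phone, First contact: 89×102/331 = 27.4260
  Phone, Escalated: 89×104/331 = 27.9637
  Phone, Unresolved: 89×125/331 = 33.6103
  Chat, First contact: 91×102/331 = 28.0423
  Chat, Escalated: 91×104/331 = 28.5921
  Chat, Unresolved: 91×125/331 = 34.3656
  Email, First contact: 80×102/331 = 24.6526
  Email, Escalated: 80×104/331 = 25.1360
  Email, Unresolved: 80×125/331 = 30.2115
  Social, First contact: 71×102/331 = 21.8792
  Social, Escalated: 71×104/331 = 22.3082
  Social, Unresolved: 71×125/331 = 26.8127
Contributions (O − E)²/E:
  (23 − 27.4260)²/27.4260 = 0.7143
  (42 − 27.9637)²/27.9637 = 7.0455
  (24 − 33.6103)²/33.6103 = 2.7479
  (38 − 28.0423)²/28.0423 = 3.5359
  (20 − 28.5921)²/28.5921 = 2.5820
  (33 − 34.3656)²/34.3656 = 0.0543
  (27 − 24.6526)²/24.6526 = 0.2235
  (17 − 25.1360)²/25.1360 = 2.6335
  (36 − 30.2115)²/30.2115 = 1.1091
  (14 − 21.8792)²/21.8792 = 2.8375
  (25 − 22.3082)²/22.3082 = 0.3248
  (32 − 26.8127)²/26.8127 = 1.0036
χ² = 0.7143 + 7.0455 + 2.7479 + 3.5359 + 2.5820 + 0.0543 + 0.2235 + 2.6335 + 1.1091 + 2.8375 + 0.3248 + 1.0036 = 24.812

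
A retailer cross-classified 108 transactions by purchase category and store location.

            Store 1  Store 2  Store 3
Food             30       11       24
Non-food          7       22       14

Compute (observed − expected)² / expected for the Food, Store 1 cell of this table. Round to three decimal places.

Row total (Food) = 65; column total (Store 1) = 37; N = 108.
Expected count E = 65 × 37 / 108 = 22.2685.
Contribution = (O − E)²/E = (30 − 22.2685)² / 22.2685 = 2.684.

2.684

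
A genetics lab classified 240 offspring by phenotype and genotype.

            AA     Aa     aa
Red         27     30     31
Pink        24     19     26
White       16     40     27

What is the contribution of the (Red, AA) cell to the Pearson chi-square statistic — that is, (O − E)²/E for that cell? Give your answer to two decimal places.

Row total (Red) = 88; column total (AA) = 67; N = 240.
Expected count E = 88 × 67 / 240 = 24.567.
Contribution = (O − E)²/E = (27 − 24.567)² / 24.567 = 0.24.

0.24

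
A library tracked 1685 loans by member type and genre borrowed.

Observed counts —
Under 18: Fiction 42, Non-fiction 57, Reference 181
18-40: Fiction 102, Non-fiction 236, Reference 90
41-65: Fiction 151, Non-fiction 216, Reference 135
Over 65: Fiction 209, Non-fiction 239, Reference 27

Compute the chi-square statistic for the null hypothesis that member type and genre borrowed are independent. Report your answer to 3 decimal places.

352.381

Row totals: 280, 428, 502, 475. Column totals: 504, 748, 433. Grand total N = 1685.
Expected counts (row total × column total / N):
  Under 18, Fiction: 280×504/1685 = 83.7507
  Under 18, Non-fiction: 280×748/1685 = 124.2967
  Under 18, Reference: 280×433/1685 = 71.9525
  18-40, Fiction: 428×504/1685 = 128.0190
  18-40, Non-fiction: 428×748/1685 = 189.9964
  18-40, Reference: 428×433/1685 = 109.9846
  41-65, Fiction: 502×504/1685 = 150.1531
  41-65, Non-fiction: 502×748/1685 = 222.8463
  41-65, Reference: 502×433/1685 = 129.0006
  Over 65, Fiction: 475×504/1685 = 142.0772
  Over 65, Non-fiction: 475×748/1685 = 210.8605
  Over 65, Reference: 475×433/1685 = 122.0623
Contributions (O − E)²/E:
  (42 − 83.7507)²/83.7507 = 20.8132
  (57 − 124.2967)²/124.2967 = 36.4358
  (181 − 71.9525)²/71.9525 = 165.2668
  (102 − 128.0190)²/128.0190 = 5.2882
  (236 − 189.9964)²/189.9964 = 11.1388
  (90 − 109.9846)²/109.9846 = 3.6313
  (151 − 150.1531)²/150.1531 = 0.0048
  (216 − 222.8463)²/222.8463 = 0.2103
  (135 − 129.0006)²/129.0006 = 0.2790
  (209 − 142.0772)²/142.0772 = 31.5227
  (239 − 210.8605)²/210.8605 = 3.7552
  (27 − 122.0623)²/122.0623 = 74.0347
χ² = 20.8132 + 36.4358 + 165.2668 + 5.2882 + 11.1388 + 3.6313 + 0.0048 + 0.2103 + 0.2790 + 31.5227 + 3.7552 + 74.0347 = 352.381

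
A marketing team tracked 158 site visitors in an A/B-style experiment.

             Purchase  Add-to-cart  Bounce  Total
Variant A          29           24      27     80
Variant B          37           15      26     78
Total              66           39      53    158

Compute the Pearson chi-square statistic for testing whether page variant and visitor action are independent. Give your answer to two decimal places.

3.04

Grand total N = 158.
Expected counts (row total × column total / N):
  Variant A, Purchase: 80×66/158 = 33.418
  Variant A, Add-to-cart: 80×39/158 = 19.747
  Variant A, Bounce: 80×53/158 = 26.835
  Variant B, Purchase: 78×66/158 = 32.582
  Variant B, Add-to-cart: 78×39/158 = 19.253
  Variant B, Bounce: 78×53/158 = 26.165
Contributions (O − E)²/E:
  (29 − 33.418)²/33.418 = 0.5841
  (24 − 19.747)²/19.747 = 0.9160
  (27 − 26.835)²/26.835 = 0.0010
  (37 − 32.582)²/32.582 = 0.5991
  (15 − 19.253)²/19.253 = 0.9395
  (26 − 26.165)²/26.165 = 0.0010
χ² = 0.5841 + 0.9160 + 0.0010 + 0.5991 + 0.9395 + 0.0010 = 3.04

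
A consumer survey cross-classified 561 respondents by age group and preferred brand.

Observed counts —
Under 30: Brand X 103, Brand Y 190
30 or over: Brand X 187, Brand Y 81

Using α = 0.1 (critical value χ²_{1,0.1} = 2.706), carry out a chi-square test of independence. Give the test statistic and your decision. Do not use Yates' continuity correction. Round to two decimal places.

67.19; reject H₀

Row totals: 293, 268. Column totals: 290, 271. Grand total N = 561.
Expected counts (row total × column total / N):
  Under 30, Brand X: 293×290/561 = 151.462
  Under 30, Brand Y: 293×271/561 = 141.538
  30 or over, Brand X: 268×290/561 = 138.538
  30 or over, Brand Y: 268×271/561 = 129.462
Contributions (O − E)²/E:
  (103 − 151.462)²/151.462 = 15.5060
  (190 − 141.538)²/141.538 = 16.5932
  (187 − 138.538)²/138.538 = 16.9525
  (81 − 129.462)²/129.462 = 18.1410
χ² = 15.5060 + 16.5932 + 16.9525 + 18.1410 = 67.19
df = (2−1)(2−1) = 1. Since 67.19 > 2.706, reject the null hypothesis of independence at α = 0.1.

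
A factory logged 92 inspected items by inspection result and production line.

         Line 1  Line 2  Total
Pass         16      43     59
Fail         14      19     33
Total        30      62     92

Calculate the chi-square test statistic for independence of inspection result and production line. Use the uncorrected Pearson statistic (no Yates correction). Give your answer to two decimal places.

Grand total N = 92.
Expected counts (row total × column total / N):
  Pass, Line 1: 59×30/92 = 19.23913
  Pass, Line 2: 59×62/92 = 39.76087
  Fail, Line 1: 33×30/92 = 10.76087
  Fail, Line 2: 33×62/92 = 22.23913
Contributions (O − E)²/E:
  (16 − 19.23913)²/19.23913 = 0.5453
  (43 − 39.76087)²/39.76087 = 0.2639
  (14 − 10.76087)²/10.76087 = 0.9750
  (19 − 22.23913)²/22.23913 = 0.4718
χ² = 0.5453 + 0.2639 + 0.9750 + 0.4718 = 2.26

2.26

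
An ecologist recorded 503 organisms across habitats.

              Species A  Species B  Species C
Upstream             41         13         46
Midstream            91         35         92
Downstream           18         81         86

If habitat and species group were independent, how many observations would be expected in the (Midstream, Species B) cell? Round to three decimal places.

55.909

Row total (Midstream) = 218; column total (Species B) = 129; grand total N = 503.
Expected count = (row total × column total) / N = 218 × 129 / 503 = 55.909.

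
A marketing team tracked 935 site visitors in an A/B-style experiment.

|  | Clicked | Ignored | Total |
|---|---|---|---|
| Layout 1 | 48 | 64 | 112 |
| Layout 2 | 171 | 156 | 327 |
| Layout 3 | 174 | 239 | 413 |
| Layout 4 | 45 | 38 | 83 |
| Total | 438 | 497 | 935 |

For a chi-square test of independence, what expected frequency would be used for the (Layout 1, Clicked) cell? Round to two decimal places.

52.47

Row total (Layout 1) = 112; column total (Clicked) = 438; grand total N = 935.
Expected count = (row total × column total) / N = 112 × 438 / 935 = 52.47.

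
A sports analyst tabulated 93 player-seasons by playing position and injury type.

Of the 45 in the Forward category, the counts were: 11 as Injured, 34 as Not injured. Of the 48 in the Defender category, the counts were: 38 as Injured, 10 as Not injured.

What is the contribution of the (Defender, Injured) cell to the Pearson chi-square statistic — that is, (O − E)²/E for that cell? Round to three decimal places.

Row total (Defender) = 48; column total (Injured) = 49; N = 93.
Expected count E = 48 × 49 / 93 = 25.2903.
Contribution = (O − E)²/E = (38 − 25.2903)² / 25.2903 = 6.387.

6.387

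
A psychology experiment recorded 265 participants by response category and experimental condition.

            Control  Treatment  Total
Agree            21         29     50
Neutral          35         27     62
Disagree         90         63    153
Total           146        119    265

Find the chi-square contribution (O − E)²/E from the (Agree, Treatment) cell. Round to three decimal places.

1.909

Row total (Agree) = 50; column total (Treatment) = 119; N = 265.
Expected count E = 50 × 119 / 265 = 22.4528.
Contribution = (O − E)²/E = (29 − 22.4528)² / 22.4528 = 1.909.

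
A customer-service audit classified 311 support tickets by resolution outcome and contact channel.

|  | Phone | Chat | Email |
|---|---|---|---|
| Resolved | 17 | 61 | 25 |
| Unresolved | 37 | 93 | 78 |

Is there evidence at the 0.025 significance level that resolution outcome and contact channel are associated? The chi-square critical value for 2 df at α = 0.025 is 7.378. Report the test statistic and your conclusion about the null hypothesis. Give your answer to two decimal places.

6.63; fail to reject H₀

Row totals: 103, 208. Column totals: 54, 154, 103. Grand total N = 311.
Expected counts (row total × column total / N):
  Resolved, Phone: 103×54/311 = 17.8842
  Resolved, Chat: 103×154/311 = 51.0032
  Resolved, Email: 103×103/311 = 34.1125
  Unresolved, Phone: 208×54/311 = 36.1158
  Unresolved, Chat: 208×154/311 = 102.9968
  Unresolved, Email: 208×103/311 = 68.8875
Contributions (O − E)²/E:
  (17 − 17.8842)²/17.8842 = 0.0437
  (61 − 51.0032)²/51.0032 = 1.9594
  (25 − 34.1125)²/34.1125 = 2.4342
  (37 − 36.1158)²/36.1158 = 0.0216
  (93 − 102.9968)²/102.9968 = 0.9703
  (78 − 68.8875)²/68.8875 = 1.2054
χ² = 0.0437 + 1.9594 + 2.4342 + 0.0216 + 0.9703 + 1.2054 = 6.63
df = (2−1)(3−1) = 2. Since 6.63 < 7.378, fail to reject the null hypothesis of independence at α = 0.025.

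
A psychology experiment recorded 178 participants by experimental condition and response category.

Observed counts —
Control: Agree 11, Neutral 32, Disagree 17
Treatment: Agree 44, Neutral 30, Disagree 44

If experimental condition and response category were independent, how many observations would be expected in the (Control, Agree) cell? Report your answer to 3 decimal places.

18.539

Row total (Control) = 60; column total (Agree) = 55; grand total N = 178.
Expected count = (row total × column total) / N = 60 × 55 / 178 = 18.539.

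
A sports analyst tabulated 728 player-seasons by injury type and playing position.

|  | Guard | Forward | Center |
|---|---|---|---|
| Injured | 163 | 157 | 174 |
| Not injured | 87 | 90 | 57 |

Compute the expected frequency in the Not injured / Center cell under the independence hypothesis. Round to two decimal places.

74.25

Row total (Not injured) = 234; column total (Center) = 231; grand total N = 728.
Expected count = (row total × column total) / N = 234 × 231 / 728 = 74.25.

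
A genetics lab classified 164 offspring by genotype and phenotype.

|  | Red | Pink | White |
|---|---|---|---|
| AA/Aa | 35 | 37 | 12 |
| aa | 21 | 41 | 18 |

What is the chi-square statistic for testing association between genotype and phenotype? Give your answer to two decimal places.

4.81

Row totals: 84, 80. Column totals: 56, 78, 30. Grand total N = 164.
Expected counts (row total × column total / N):
  AA/Aa, Red: 84×56/164 = 28.683
  AA/Aa, Pink: 84×78/164 = 39.951
  AA/Aa, White: 84×30/164 = 15.366
  aa, Red: 80×56/164 = 27.317
  aa, Pink: 80×78/164 = 38.049
  aa, White: 80×30/164 = 14.634
Contributions (O − E)²/E:
  (35 − 28.683)²/28.683 = 1.3912
  (37 − 39.951)²/39.951 = 0.2180
  (12 − 15.366)²/15.366 = 0.7373
  (21 − 27.317)²/27.317 = 1.4608
  (41 − 38.049)²/38.049 = 0.2289
  (18 − 14.634)²/14.634 = 0.7742
χ² = 1.3912 + 0.2180 + 0.7373 + 1.4608 + 0.2289 + 0.7742 = 4.81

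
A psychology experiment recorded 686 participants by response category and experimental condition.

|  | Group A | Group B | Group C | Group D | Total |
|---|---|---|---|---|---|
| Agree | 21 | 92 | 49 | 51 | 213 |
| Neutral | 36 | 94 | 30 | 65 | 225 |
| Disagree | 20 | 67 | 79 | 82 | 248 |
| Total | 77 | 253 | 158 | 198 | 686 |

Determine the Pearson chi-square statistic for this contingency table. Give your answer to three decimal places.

Grand total N = 686.
Expected counts (row total × column total / N):
  Agree, Group A: 213×77/686 = 23.9082
  Agree, Group B: 213×253/686 = 78.5554
  Agree, Group C: 213×158/686 = 49.0583
  Agree, Group D: 213×198/686 = 61.4781
  Neutral, Group A: 225×77/686 = 25.2551
  Neutral, Group B: 225×253/686 = 82.9810
  Neutral, Group C: 225×158/686 = 51.8222
  Neutral, Group D: 225×198/686 = 64.9417
  Disagree, Group A: 248×77/686 = 27.8367
  Disagree, Group B: 248×253/686 = 91.4636
  Disagree, Group C: 248×158/686 = 57.1195
  Disagree, Group D: 248×198/686 = 71.5802
Contributions (O − E)²/E:
  (21 − 23.9082)²/23.9082 = 0.3538
  (92 − 78.5554)²/78.5554 = 2.3010
  (49 − 49.0583)²/49.0583 = 0.0001
  (51 − 61.4781)²/61.4781 = 1.7858
  (36 − 25.2551)²/25.2551 = 4.5715
  (94 − 82.9810)²/82.9810 = 1.4632
  (30 − 51.8222)²/51.8222 = 9.1893
  (65 − 64.9417)²/64.9417 = 0.0001
  (20 − 27.8367)²/27.8367 = 2.2062
  (67 − 91.4636)²/91.4636 = 6.5432
  (79 − 57.1195)²/57.1195 = 8.3817
  (82 − 71.5802)²/71.5802 = 1.5168
χ² = 0.3538 + 2.3010 + 0.0001 + 1.7858 + 4.5715 + 1.4632 + 9.1893 + 0.0001 + 2.2062 + 6.5432 + 8.3817 + 1.5168 = 38.313

38.313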